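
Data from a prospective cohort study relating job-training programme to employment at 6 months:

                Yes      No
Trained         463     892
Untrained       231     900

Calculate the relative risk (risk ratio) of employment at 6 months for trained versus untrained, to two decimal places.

1.67

Cells: a = 463, b = 892, c = 231, d = 900.
Risk in exposed = 463/1355 = 0.34170; risk in unexposed = 231/1131 = 0.20424.
RR = 0.34170 / 0.20424 = 1.67299
The risk among the exposed is 1.67 times that among the unexposed.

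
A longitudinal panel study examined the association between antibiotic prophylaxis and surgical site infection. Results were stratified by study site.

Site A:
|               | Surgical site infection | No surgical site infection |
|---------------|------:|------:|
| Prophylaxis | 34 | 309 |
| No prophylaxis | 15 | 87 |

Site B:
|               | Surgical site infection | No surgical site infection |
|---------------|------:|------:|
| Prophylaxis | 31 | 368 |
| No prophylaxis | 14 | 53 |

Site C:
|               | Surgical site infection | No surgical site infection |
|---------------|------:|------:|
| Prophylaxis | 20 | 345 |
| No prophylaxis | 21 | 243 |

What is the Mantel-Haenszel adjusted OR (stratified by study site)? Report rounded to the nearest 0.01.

0.54

OR_MH = Σ(aᵢdᵢ/nᵢ) / Σ(bᵢcᵢ/nᵢ), where nᵢ is the stratum total.
Stratum 1 (Site A): n = 445; a·d/n = 34·87/445 = 6.6472; b·c/n = 309·15/445 = 10.4157
Stratum 2 (Site B): n = 466; a·d/n = 31·53/466 = 3.5258; b·c/n = 368·14/466 = 11.0558
Stratum 3 (Site C): n = 629; a·d/n = 20·243/629 = 7.7266; b·c/n = 345·21/629 = 11.5183
OR_MH = (6.6472 + 3.5258 + 7.7266) / (10.4157 + 11.0558 + 11.5183) = 17.8995 / 32.9898 = 0.54258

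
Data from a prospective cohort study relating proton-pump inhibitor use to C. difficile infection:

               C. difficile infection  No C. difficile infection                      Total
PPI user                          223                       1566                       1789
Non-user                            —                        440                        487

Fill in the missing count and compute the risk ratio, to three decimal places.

The missing cell is in the unexposed row: 487 − 440 = 47.
So a = 223, b = 1566, c = 47, d = 440.
RR = [a/(a+b)] / [c/(c+d)] = (223/1789) / (47/487) = 0.12465/0.09651 = 1.29159

1.292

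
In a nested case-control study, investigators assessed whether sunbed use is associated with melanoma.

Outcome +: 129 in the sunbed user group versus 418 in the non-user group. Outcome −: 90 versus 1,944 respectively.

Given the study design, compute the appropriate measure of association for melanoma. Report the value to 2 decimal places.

From the description: a = 129, b = 90, c = 418, d = 1944.
This is a nested case-control study: participants were sampled on outcome status, so risks in the source population cannot be estimated directly — relative risk is not valid here. The odds ratio is the appropriate measure.
OR = (a·d)/(b·c) = (129 × 1944) / (90 × 418) = 250776 / 37620 = 6.66603

6.67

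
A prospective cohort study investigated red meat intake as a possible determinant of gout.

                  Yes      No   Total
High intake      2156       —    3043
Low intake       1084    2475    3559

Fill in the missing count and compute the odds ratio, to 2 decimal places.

The missing cell is in the exposed row: 3043 − 2156 = 887.
So a = 2156, b = 887, c = 1084, d = 2475.
OR = (a·d)/(b·c) = (2156 × 2475) / (887 × 1084) = 5336100 / 961508 = 5.54972

5.55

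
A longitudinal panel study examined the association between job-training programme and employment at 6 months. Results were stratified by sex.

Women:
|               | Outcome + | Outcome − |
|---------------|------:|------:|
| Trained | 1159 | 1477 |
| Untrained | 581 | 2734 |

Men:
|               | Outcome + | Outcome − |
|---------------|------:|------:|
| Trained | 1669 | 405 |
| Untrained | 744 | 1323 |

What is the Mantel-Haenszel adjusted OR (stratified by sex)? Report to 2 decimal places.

4.91

OR_MH = Σ(aᵢdᵢ/nᵢ) / Σ(bᵢcᵢ/nᵢ), where nᵢ is the stratum total.
Stratum 1 (Women): n = 5951; a·d/n = 1159·2734/5951 = 532.4661; b·c/n = 1477·581/5951 = 144.2005
Stratum 2 (Men): n = 4141; a·d/n = 1669·1323/4141 = 533.2255; b·c/n = 405·744/4141 = 72.7650
OR_MH = (532.4661 + 533.2255) / (144.2005 + 72.7650) = 1065.6917 / 216.9655 = 4.91180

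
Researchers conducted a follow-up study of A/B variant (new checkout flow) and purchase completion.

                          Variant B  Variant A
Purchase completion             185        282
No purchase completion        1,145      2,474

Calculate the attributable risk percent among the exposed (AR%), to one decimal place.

26.4

Reading the table with exposure as columns: a = 185 (Variant B, case), b = 1145 (Variant B, non-case), c = 282 (Variant A, case), d = 2474.
Risk in exposed = 185/1330 = 0.13910; risk in unexposed = 282/2756 = 0.10232.
RR = 0.13910/0.10232 = 1.35941
AR% = (RR − 1)/RR × 100 = (1.35941 − 1)/1.35941 × 100 = 26.4386%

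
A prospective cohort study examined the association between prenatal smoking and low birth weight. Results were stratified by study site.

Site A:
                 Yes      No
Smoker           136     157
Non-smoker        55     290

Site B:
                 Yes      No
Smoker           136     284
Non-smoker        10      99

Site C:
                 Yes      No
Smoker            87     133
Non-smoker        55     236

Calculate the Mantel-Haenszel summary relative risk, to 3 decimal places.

RR_MH = Σ(aᵢ·n₀ᵢ/nᵢ) / Σ(cᵢ·n₁ᵢ/nᵢ), with n₁ᵢ = aᵢ+bᵢ (exposed), n₀ᵢ = cᵢ+dᵢ (unexposed), nᵢ = n₁ᵢ+n₀ᵢ.
Stratum 1 (Site A): n₁ = 293, n₀ = 345, n = 638; a·n₀/n = 136·345/638 = 73.5423; c·n₁/n = 55·293/638 = 25.2586
Stratum 2 (Site B): n₁ = 420, n₀ = 109, n = 529; a·n₀/n = 136·109/529 = 28.0227; c·n₁/n = 10·420/529 = 7.9395
Stratum 3 (Site C): n₁ = 220, n₀ = 291, n = 511; a·n₀/n = 87·291/511 = 49.5440; c·n₁/n = 55·220/511 = 23.6791
RR_MH = (73.5423 + 28.0227 + 49.5440) / (25.2586 + 7.9395 + 23.6791) = 151.1090 / 56.8772 = 2.65676

2.657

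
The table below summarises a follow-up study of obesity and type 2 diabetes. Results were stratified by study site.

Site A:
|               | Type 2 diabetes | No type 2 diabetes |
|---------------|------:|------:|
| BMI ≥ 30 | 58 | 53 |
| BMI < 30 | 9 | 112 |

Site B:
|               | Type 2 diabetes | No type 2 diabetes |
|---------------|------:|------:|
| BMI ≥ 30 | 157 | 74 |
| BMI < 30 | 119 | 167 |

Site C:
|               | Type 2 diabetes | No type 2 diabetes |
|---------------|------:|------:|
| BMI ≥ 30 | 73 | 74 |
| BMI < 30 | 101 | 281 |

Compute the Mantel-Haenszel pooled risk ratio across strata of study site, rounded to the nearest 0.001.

RR_MH = Σ(aᵢ·n₀ᵢ/nᵢ) / Σ(cᵢ·n₁ᵢ/nᵢ), with n₁ᵢ = aᵢ+bᵢ (exposed), n₀ᵢ = cᵢ+dᵢ (unexposed), nᵢ = n₁ᵢ+n₀ᵢ.
Stratum 1 (Site A): n₁ = 111, n₀ = 121, n = 232; a·n₀/n = 58·121/232 = 30.2500; c·n₁/n = 9·111/232 = 4.3060
Stratum 2 (Site B): n₁ = 231, n₀ = 286, n = 517; a·n₀/n = 157·286/517 = 86.8511; c·n₁/n = 119·231/517 = 53.1702
Stratum 3 (Site C): n₁ = 147, n₀ = 382, n = 529; a·n₀/n = 73·382/529 = 52.7146; c·n₁/n = 101·147/529 = 28.0662
RR_MH = (30.2500 + 86.8511 + 52.7146) / (4.3060 + 53.1702 + 28.0662) = 169.8156 / 85.5424 = 1.98516

1.985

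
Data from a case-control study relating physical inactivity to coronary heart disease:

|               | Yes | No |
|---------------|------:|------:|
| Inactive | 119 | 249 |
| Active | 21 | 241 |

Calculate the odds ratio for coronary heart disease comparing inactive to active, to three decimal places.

Cells: a = 119, b = 249, c = 21, d = 241.
OR = (a·d)/(b·c) = (119 × 241) / (249 × 21) = 28679 / 5229 = 5.48461
The odds of coronary heart disease are about 5.48 times as high in the inactive group.

5.485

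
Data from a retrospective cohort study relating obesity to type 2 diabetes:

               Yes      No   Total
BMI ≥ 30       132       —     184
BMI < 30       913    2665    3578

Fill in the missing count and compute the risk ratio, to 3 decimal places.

The missing cell is in the exposed row: 184 − 132 = 52.
So a = 132, b = 52, c = 913, d = 2665.
RR = [a/(a+b)] / [c/(c+d)] = (132/184) / (913/3578) = 0.71739/0.25517 = 2.81142

2.811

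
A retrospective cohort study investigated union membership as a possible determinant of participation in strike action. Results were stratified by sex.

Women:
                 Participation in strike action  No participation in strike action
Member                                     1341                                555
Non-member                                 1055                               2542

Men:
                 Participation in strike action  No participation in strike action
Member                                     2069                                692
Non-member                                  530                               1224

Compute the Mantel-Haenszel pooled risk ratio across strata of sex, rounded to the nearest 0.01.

2.44

RR_MH = Σ(aᵢ·n₀ᵢ/nᵢ) / Σ(cᵢ·n₁ᵢ/nᵢ), with n₁ᵢ = aᵢ+bᵢ (exposed), n₀ᵢ = cᵢ+dᵢ (unexposed), nᵢ = n₁ᵢ+n₀ᵢ.
Stratum 1 (Women): n₁ = 1896, n₀ = 3597, n = 5493; a·n₀/n = 1341·3597/5493 = 878.1316; c·n₁/n = 1055·1896/5493 = 364.1507
Stratum 2 (Men): n₁ = 2761, n₀ = 1754, n = 4515; a·n₀/n = 2069·1754/4515 = 803.7710; c·n₁/n = 530·2761/4515 = 324.1041
RR_MH = (878.1316 + 803.7710) / (364.1507 + 324.1041) = 1681.9026 / 688.2548 = 2.44372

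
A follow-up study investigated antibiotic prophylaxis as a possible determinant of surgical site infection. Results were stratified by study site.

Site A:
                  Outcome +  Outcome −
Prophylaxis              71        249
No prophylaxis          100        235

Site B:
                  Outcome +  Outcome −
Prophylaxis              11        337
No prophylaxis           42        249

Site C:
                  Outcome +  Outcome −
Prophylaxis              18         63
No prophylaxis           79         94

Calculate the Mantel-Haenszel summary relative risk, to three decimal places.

RR_MH = Σ(aᵢ·n₀ᵢ/nᵢ) / Σ(cᵢ·n₁ᵢ/nᵢ), with n₁ᵢ = aᵢ+bᵢ (exposed), n₀ᵢ = cᵢ+dᵢ (unexposed), nᵢ = n₁ᵢ+n₀ᵢ.
Stratum 1 (Site A): n₁ = 320, n₀ = 335, n = 655; a·n₀/n = 71·335/655 = 36.3130; c·n₁/n = 100·320/655 = 48.8550
Stratum 2 (Site B): n₁ = 348, n₀ = 291, n = 639; a·n₀/n = 11·291/639 = 5.0094; c·n₁/n = 42·348/639 = 22.8732
Stratum 3 (Site C): n₁ = 81, n₀ = 173, n = 254; a·n₀/n = 18·173/254 = 12.2598; c·n₁/n = 79·81/254 = 25.1929
RR_MH = (36.3130 + 5.0094 + 12.2598) / (48.8550 + 22.8732 + 25.1929) = 53.5822 / 96.9211 = 0.55284

0.553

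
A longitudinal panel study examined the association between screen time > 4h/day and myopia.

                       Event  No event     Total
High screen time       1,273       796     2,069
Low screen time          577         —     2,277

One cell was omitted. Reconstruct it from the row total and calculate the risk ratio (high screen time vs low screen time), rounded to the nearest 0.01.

2.43

The missing cell is in the unexposed row: 2277 − 577 = 1700.
So a = 1273, b = 796, c = 577, d = 1700.
RR = [a/(a+b)] / [c/(c+d)] = (1273/2069) / (577/2277) = 0.61527/0.25340 = 2.42804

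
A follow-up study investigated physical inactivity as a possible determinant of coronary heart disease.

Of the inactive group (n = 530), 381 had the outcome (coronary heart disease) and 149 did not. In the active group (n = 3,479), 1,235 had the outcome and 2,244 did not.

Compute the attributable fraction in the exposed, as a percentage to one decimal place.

From the description: a = 381, b = 149, c = 1235, d = 2244.
Risk in exposed = 381/530 = 0.71887; risk in unexposed = 1235/3479 = 0.35499.
RR = 0.71887/0.35499 = 2.02505
AR% = (RR − 1)/RR × 100 = (2.02505 − 1)/2.02505 × 100 = 50.6186%

50.6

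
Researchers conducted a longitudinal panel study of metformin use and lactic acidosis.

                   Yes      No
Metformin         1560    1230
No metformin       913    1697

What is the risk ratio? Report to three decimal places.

Cells: a = 1560, b = 1230, c = 913, d = 1697.
Risk in exposed = 1560/2790 = 0.55914; risk in unexposed = 913/2610 = 0.34981.
RR = 0.55914 / 0.34981 = 1.59842
The risk among the exposed is 1.60 times that among the unexposed.

1.598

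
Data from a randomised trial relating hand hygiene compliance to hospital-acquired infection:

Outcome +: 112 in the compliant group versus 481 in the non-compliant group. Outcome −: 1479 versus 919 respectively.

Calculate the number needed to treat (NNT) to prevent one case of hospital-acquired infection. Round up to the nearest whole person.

4

Risk in treated group = 112/1591 = 0.07040; risk in control = 481/1400 = 0.34357.
Absolute risk reduction = 0.34357 − 0.07040 = 0.27318
NNT = 1 / ARR = 1 / 0.27318 = 3.661 → round up → 4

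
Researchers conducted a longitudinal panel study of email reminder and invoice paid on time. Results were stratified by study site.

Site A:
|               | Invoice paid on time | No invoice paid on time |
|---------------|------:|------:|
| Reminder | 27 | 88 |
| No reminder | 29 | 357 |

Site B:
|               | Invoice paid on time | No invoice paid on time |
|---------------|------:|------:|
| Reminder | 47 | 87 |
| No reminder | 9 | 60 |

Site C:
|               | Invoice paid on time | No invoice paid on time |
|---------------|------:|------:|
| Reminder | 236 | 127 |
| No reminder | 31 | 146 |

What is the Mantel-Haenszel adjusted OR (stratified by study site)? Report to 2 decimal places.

5.97

OR_MH = Σ(aᵢdᵢ/nᵢ) / Σ(bᵢcᵢ/nᵢ), where nᵢ is the stratum total.
Stratum 1 (Site A): n = 501; a·d/n = 27·357/501 = 19.2395; b·c/n = 88·29/501 = 5.0938
Stratum 2 (Site B): n = 203; a·d/n = 47·60/203 = 13.8916; b·c/n = 87·9/203 = 3.8571
Stratum 3 (Site C): n = 540; a·d/n = 236·146/540 = 63.8074; b·c/n = 127·31/540 = 7.2907
OR_MH = (19.2395 + 13.8916 + 63.8074) / (5.0938 + 3.8571 + 7.2907) = 96.9386 / 16.2417 = 5.96850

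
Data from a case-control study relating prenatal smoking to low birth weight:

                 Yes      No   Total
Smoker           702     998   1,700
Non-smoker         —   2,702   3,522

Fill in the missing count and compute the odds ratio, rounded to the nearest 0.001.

2.318

The missing cell is in the unexposed row: 3522 − 2702 = 820.
So a = 702, b = 998, c = 820, d = 2702.
OR = (a·d)/(b·c) = (702 × 2702) / (998 × 820) = 1896804 / 818360 = 2.31781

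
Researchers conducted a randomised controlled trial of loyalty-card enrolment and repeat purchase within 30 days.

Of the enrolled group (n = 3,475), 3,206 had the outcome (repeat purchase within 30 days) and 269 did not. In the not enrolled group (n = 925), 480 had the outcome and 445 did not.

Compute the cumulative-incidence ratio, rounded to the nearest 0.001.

1.778

From the description: a = 3206, b = 269, c = 480, d = 445.
Risk in exposed = 3206/3475 = 0.92259; risk in unexposed = 480/925 = 0.51892.
RR = 0.92259 / 0.51892 = 1.77791
The risk among the exposed is 1.78 times that among the unexposed.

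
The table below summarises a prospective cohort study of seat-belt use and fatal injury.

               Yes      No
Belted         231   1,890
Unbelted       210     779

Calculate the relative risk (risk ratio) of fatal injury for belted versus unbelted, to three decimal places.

Cells: a = 231, b = 1890, c = 210, d = 779.
Risk in exposed = 231/2121 = 0.10891; risk in unexposed = 210/989 = 0.21234.
RR = 0.10891 / 0.21234 = 0.51292
The risk is 49% lower among the exposed than among the unexposed.

0.513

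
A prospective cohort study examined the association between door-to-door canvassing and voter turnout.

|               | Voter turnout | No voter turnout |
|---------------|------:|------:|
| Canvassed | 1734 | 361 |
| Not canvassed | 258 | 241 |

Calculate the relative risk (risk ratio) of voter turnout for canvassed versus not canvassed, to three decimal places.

Cells: a = 1734, b = 361, c = 258, d = 241.
Risk in exposed = 1734/2095 = 0.82768; risk in unexposed = 258/499 = 0.51703.
RR = 0.82768 / 0.51703 = 1.60083
The risk among the exposed is 1.60 times that among the unexposed.

1.601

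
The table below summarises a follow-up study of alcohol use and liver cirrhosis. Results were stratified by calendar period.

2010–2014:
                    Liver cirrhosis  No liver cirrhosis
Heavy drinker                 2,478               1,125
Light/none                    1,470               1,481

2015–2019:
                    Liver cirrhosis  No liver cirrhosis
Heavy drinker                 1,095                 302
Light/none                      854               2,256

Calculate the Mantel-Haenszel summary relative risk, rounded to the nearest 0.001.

1.744

RR_MH = Σ(aᵢ·n₀ᵢ/nᵢ) / Σ(cᵢ·n₁ᵢ/nᵢ), with n₁ᵢ = aᵢ+bᵢ (exposed), n₀ᵢ = cᵢ+dᵢ (unexposed), nᵢ = n₁ᵢ+n₀ᵢ.
Stratum 1 (2010–2014): n₁ = 3603, n₀ = 2951, n = 6554; a·n₀/n = 2478·2951/6554 = 1115.7428; c·n₁/n = 1470·3603/6554 = 808.1187
Stratum 2 (2015–2019): n₁ = 1397, n₀ = 3110, n = 4507; a·n₀/n = 1095·3110/4507 = 755.5913; c·n₁/n = 854·1397/4507 = 264.7078
RR_MH = (1115.7428 + 755.5913) / (808.1187 + 264.7078) = 1871.3341 / 1072.8265 = 1.74430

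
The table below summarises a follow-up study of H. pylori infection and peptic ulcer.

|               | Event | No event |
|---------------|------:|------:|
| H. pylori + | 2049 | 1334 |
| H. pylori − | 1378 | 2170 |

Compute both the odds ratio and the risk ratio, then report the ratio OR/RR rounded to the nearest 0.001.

Cells: a = 2049, b = 1334, c = 1378, d = 2170.
OR = (2049·2170)/(1334·1378) = 4446330/1838252 = 2.41878
Risk in exposed = 2049/3383 = 0.60568; risk in unexposed = 1378/3548 = 0.38839; RR = 1.55946
OR/RR = 2.41878 / 1.55946 = 1.55104
The outcome is not rare, so the OR lies further from 1 than the RR.

1.551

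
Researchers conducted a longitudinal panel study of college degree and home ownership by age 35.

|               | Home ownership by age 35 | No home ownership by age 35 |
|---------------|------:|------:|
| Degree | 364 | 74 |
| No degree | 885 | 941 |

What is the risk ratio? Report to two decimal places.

Cells: a = 364, b = 74, c = 885, d = 941.
Risk in exposed = 364/438 = 0.83105; risk in unexposed = 885/1826 = 0.48467.
RR = 0.83105 / 0.48467 = 1.71469
The risk among the exposed is 1.71 times that among the unexposed.

1.71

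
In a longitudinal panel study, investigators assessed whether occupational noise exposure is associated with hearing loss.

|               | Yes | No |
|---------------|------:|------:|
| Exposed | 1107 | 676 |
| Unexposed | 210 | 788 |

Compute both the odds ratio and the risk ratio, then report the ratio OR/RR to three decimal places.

Cells: a = 1107, b = 676, c = 210, d = 788.
OR = (1107·788)/(676·210) = 872316/141960 = 6.14480
Risk in exposed = 1107/1783 = 0.62086; risk in unexposed = 210/998 = 0.21042; RR = 2.95058
OR/RR = 6.14480 / 2.95058 = 2.08257
The outcome is not rare, so the OR lies further from 1 than the RR.

2.083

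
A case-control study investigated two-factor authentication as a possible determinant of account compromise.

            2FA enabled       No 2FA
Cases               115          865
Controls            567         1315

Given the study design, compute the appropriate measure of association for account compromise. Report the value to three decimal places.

Reading the table with exposure as columns: a = 115 (2FA enabled, case), b = 567 (2FA enabled, non-case), c = 865 (No 2FA, case), d = 1315.
This is a case-control study: participants were sampled on outcome status, so risks in the source population cannot be estimated directly — relative risk is not valid here. The odds ratio is the appropriate measure.
OR = (a·d)/(b·c) = (115 × 1315) / (567 × 865) = 151225 / 490455 = 0.30834

0.308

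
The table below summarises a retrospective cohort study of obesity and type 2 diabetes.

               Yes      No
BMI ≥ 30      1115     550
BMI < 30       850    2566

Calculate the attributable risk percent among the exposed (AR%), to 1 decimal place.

Cells: a = 1115, b = 550, c = 850, d = 2566.
Risk in exposed = 1115/1665 = 0.66967; risk in unexposed = 850/3416 = 0.24883.
RR = 0.66967/0.24883 = 2.69128
AR% = (RR − 1)/RR × 100 = (2.69128 − 1)/2.69128 × 100 = 62.8430%

62.8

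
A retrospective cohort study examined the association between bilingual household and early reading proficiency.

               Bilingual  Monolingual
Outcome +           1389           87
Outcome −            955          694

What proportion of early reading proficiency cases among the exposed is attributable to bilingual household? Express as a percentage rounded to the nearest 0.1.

Reading the table with exposure as columns: a = 1389 (Bilingual, case), b = 955 (Bilingual, non-case), c = 87 (Monolingual, case), d = 694.
Risk in exposed = 1389/2344 = 0.59258; risk in unexposed = 87/781 = 0.11140.
RR = 0.59258/0.11140 = 5.31957
AR% = (RR − 1)/RR × 100 = (5.31957 − 1)/5.31957 × 100 = 81.2015%

81.2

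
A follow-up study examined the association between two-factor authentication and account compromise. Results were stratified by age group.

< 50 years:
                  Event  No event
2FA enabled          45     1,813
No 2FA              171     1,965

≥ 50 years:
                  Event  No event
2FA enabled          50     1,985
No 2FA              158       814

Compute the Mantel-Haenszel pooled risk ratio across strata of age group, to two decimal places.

0.22

RR_MH = Σ(aᵢ·n₀ᵢ/nᵢ) / Σ(cᵢ·n₁ᵢ/nᵢ), with n₁ᵢ = aᵢ+bᵢ (exposed), n₀ᵢ = cᵢ+dᵢ (unexposed), nᵢ = n₁ᵢ+n₀ᵢ.
Stratum 1 (< 50 years): n₁ = 1858, n₀ = 2136, n = 3994; a·n₀/n = 45·2136/3994 = 24.0661; c·n₁/n = 171·1858/3994 = 79.5488
Stratum 2 (≥ 50 years): n₁ = 2035, n₀ = 972, n = 3007; a·n₀/n = 50·972/3007 = 16.1623; c·n₁/n = 158·2035/3007 = 106.9272
RR_MH = (24.0661 + 16.1623) / (79.5488 + 106.9272) = 40.2284 / 186.4760 = 0.21573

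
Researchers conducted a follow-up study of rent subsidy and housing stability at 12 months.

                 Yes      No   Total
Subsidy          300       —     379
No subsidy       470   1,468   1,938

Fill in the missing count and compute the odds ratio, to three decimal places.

11.861

The missing cell is in the exposed row: 379 − 300 = 79.
So a = 300, b = 79, c = 470, d = 1468.
OR = (a·d)/(b·c) = (300 × 1468) / (79 × 470) = 440400 / 37130 = 11.86103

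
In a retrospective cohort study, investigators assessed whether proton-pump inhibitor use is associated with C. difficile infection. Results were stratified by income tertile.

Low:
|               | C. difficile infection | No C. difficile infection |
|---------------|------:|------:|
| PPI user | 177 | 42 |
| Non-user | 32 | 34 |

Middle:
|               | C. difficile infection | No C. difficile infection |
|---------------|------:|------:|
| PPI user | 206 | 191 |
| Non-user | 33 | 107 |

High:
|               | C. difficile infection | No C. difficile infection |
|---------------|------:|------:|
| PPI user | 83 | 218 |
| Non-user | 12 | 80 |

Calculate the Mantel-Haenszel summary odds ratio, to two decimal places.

3.42

OR_MH = Σ(aᵢdᵢ/nᵢ) / Σ(bᵢcᵢ/nᵢ), where nᵢ is the stratum total.
Stratum 1 (Low): n = 285; a·d/n = 177·34/285 = 21.1158; b·c/n = 42·32/285 = 4.7158
Stratum 2 (Middle): n = 537; a·d/n = 206·107/537 = 41.0466; b·c/n = 191·33/537 = 11.7374
Stratum 3 (High): n = 393; a·d/n = 83·80/393 = 16.8957; b·c/n = 218·12/393 = 6.6565
OR_MH = (21.1158 + 41.0466 + 16.8957) / (4.7158 + 11.7374 + 6.6565) = 79.0580 / 23.1097 = 3.42099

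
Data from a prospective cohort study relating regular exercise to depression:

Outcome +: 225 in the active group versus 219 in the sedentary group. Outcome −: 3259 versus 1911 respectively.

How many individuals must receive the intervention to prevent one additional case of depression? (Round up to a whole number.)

Risk in treated group = 225/3484 = 0.06458; risk in control = 219/2130 = 0.10282.
Absolute risk reduction = 0.10282 − 0.06458 = 0.03824
NNT = 1 / ARR = 1 / 0.03824 = 26.153 → round up → 27

27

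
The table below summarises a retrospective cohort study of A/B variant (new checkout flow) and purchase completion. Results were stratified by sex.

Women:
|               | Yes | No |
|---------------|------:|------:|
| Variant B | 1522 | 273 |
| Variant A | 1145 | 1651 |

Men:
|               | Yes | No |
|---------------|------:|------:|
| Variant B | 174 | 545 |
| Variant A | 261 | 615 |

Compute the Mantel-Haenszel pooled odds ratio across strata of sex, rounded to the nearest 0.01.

OR_MH = Σ(aᵢdᵢ/nᵢ) / Σ(bᵢcᵢ/nᵢ), where nᵢ is the stratum total.
Stratum 1 (Women): n = 4591; a·d/n = 1522·1651/4591 = 547.3365; b·c/n = 273·1145/4591 = 68.0865
Stratum 2 (Men): n = 1595; a·d/n = 174·615/1595 = 67.0909; b·c/n = 545·261/1595 = 89.1818
OR_MH = (547.3365 + 67.0909) / (68.0865 + 89.1818) = 614.4274 / 157.2683 = 3.90687

3.91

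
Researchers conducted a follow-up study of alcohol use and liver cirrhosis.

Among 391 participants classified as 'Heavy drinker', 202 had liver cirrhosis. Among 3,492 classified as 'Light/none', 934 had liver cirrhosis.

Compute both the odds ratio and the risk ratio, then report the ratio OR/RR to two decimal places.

1.52

From the description: a = 202, b = 189, c = 934, d = 2558.
OR = (202·2558)/(189·934) = 516716/176526 = 2.92714
Risk in exposed = 202/391 = 0.51662; risk in unexposed = 934/3492 = 0.26747; RR = 1.93153
OR/RR = 2.92714 / 1.93153 = 1.51545
The outcome is not rare, so the OR lies further from 1 than the RR.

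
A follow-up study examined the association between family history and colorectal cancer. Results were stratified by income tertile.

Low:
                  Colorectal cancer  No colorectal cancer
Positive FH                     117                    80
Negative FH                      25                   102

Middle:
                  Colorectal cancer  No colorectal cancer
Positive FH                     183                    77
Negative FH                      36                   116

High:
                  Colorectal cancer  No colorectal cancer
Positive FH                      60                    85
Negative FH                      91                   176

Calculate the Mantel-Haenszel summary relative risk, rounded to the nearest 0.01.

2.18

RR_MH = Σ(aᵢ·n₀ᵢ/nᵢ) / Σ(cᵢ·n₁ᵢ/nᵢ), with n₁ᵢ = aᵢ+bᵢ (exposed), n₀ᵢ = cᵢ+dᵢ (unexposed), nᵢ = n₁ᵢ+n₀ᵢ.
Stratum 1 (Low): n₁ = 197, n₀ = 127, n = 324; a·n₀/n = 117·127/324 = 45.8611; c·n₁/n = 25·197/324 = 15.2006
Stratum 2 (Middle): n₁ = 260, n₀ = 152, n = 412; a·n₀/n = 183·152/412 = 67.5146; c·n₁/n = 36·260/412 = 22.7184
Stratum 3 (High): n₁ = 145, n₀ = 267, n = 412; a·n₀/n = 60·267/412 = 38.8835; c·n₁/n = 91·145/412 = 32.0267
RR_MH = (45.8611 + 67.5146 + 38.8835) / (15.2006 + 22.7184 + 32.0267) = 152.2592 / 69.9458 = 2.17682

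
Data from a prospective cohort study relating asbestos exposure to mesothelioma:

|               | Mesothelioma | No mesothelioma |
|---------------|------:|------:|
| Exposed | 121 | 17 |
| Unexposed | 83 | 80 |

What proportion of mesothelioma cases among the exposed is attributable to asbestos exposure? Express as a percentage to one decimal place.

41.9

Cells: a = 121, b = 17, c = 83, d = 80.
Risk in exposed = 121/138 = 0.87681; risk in unexposed = 83/163 = 0.50920.
RR = 0.87681/0.50920 = 1.72193
AR% = (RR − 1)/RR × 100 = (1.72193 − 1)/1.72193 × 100 = 41.9257%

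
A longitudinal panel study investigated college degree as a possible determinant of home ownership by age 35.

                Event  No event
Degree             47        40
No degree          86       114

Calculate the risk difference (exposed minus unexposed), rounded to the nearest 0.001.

0.110

Cells: a = 47, b = 40, c = 86, d = 114.
Risk in exposed = 47/87 = 0.540230; risk in unexposed = 86/200 = 0.430000.
Risk difference = 0.540230 − 0.430000 = 0.110230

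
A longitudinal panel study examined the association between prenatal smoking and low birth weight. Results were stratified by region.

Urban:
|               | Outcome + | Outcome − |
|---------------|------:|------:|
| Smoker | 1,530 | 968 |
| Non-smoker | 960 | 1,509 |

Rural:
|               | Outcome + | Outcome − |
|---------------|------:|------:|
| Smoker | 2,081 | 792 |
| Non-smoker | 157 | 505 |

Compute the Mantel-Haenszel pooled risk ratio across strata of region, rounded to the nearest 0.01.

1.88

RR_MH = Σ(aᵢ·n₀ᵢ/nᵢ) / Σ(cᵢ·n₁ᵢ/nᵢ), with n₁ᵢ = aᵢ+bᵢ (exposed), n₀ᵢ = cᵢ+dᵢ (unexposed), nᵢ = n₁ᵢ+n₀ᵢ.
Stratum 1 (Urban): n₁ = 2498, n₀ = 2469, n = 4967; a·n₀/n = 1530·2469/4967 = 760.5335; c·n₁/n = 960·2498/4967 = 482.8025
Stratum 2 (Rural): n₁ = 2873, n₀ = 662, n = 3535; a·n₀/n = 2081·662/3535 = 389.7092; c·n₁/n = 157·2873/3535 = 127.5986
RR_MH = (760.5335 + 389.7092) / (482.8025 + 127.5986) = 1150.2427 / 610.4011 = 1.88440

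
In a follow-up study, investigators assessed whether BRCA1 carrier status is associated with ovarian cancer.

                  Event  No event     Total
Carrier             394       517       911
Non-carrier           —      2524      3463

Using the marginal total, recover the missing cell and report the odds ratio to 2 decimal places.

The missing cell is in the unexposed row: 3463 − 2524 = 939.
So a = 394, b = 517, c = 939, d = 2524.
OR = (a·d)/(b·c) = (394 × 2524) / (517 × 939) = 994456 / 485463 = 2.04847

2.05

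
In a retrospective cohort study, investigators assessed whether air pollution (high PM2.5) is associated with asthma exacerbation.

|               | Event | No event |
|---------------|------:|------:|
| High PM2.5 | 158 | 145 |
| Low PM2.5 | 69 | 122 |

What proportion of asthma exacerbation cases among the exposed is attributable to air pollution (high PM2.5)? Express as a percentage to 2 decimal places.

Cells: a = 158, b = 145, c = 69, d = 122.
Risk in exposed = 158/303 = 0.52145; risk in unexposed = 69/191 = 0.36126.
RR = 0.52145/0.36126 = 1.44344
AR% = (RR − 1)/RR × 100 = (1.44344 − 1)/1.44344 × 100 = 30.7211%

30.72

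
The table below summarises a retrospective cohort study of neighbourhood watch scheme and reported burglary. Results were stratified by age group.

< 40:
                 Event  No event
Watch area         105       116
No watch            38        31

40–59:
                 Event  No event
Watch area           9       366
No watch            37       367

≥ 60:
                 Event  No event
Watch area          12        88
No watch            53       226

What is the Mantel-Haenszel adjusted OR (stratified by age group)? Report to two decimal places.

OR_MH = Σ(aᵢdᵢ/nᵢ) / Σ(bᵢcᵢ/nᵢ), where nᵢ is the stratum total.
Stratum 1 (< 40): n = 290; a·d/n = 105·31/290 = 11.2241; b·c/n = 116·38/290 = 15.2000
Stratum 2 (40–59): n = 779; a·d/n = 9·367/779 = 4.2401; b·c/n = 366·37/779 = 17.3838
Stratum 3 (≥ 60): n = 379; a·d/n = 12·226/379 = 7.1557; b·c/n = 88·53/379 = 12.3061
OR_MH = (11.2241 + 4.2401 + 7.1557) / (15.2000 + 17.3838 + 12.3061) = 22.6199 / 44.8899 = 0.50390

0.50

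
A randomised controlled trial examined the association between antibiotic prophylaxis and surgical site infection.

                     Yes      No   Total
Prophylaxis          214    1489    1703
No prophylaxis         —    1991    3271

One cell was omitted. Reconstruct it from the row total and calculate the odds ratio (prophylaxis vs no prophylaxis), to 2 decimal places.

0.22

The missing cell is in the unexposed row: 3271 − 1991 = 1280.
So a = 214, b = 1489, c = 1280, d = 1991.
OR = (a·d)/(b·c) = (214 × 1991) / (1489 × 1280) = 426074 / 1905920 = 0.22355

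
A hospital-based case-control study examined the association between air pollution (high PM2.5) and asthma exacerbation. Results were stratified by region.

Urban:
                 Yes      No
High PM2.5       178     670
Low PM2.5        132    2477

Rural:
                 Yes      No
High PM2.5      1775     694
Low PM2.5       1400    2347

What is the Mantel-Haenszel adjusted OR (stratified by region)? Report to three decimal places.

4.386

OR_MH = Σ(aᵢdᵢ/nᵢ) / Σ(bᵢcᵢ/nᵢ), where nᵢ is the stratum total.
Stratum 1 (Urban): n = 3457; a·d/n = 178·2477/3457 = 127.5401; b·c/n = 670·132/3457 = 25.5829
Stratum 2 (Rural): n = 6216; a·d/n = 1775·2347/6216 = 670.1939; b·c/n = 694·1400/6216 = 156.3063
OR_MH = (127.5401 + 670.1939) / (25.5829 + 156.3063) = 797.7339 / 181.8892 = 4.38582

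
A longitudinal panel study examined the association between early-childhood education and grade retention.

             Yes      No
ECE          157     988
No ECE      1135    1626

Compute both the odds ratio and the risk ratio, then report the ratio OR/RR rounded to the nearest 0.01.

Cells: a = 157, b = 988, c = 1135, d = 1626.
OR = (157·1626)/(988·1135) = 255282/1121380 = 0.22765
Risk in exposed = 157/1145 = 0.13712; risk in unexposed = 1135/2761 = 0.41108; RR = 0.33355
OR/RR = 0.22765 / 0.33355 = 0.68250
The outcome is not rare, so the OR lies further from 1 than the RR.

0.68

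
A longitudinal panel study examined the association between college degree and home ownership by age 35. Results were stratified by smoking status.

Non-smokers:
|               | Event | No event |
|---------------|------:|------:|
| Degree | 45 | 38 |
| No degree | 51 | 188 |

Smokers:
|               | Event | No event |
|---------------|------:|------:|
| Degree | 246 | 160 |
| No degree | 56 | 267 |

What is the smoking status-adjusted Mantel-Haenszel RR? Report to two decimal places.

RR_MH = Σ(aᵢ·n₀ᵢ/nᵢ) / Σ(cᵢ·n₁ᵢ/nᵢ), with n₁ᵢ = aᵢ+bᵢ (exposed), n₀ᵢ = cᵢ+dᵢ (unexposed), nᵢ = n₁ᵢ+n₀ᵢ.
Stratum 1 (Non-smokers): n₁ = 83, n₀ = 239, n = 322; a·n₀/n = 45·239/322 = 33.4006; c·n₁/n = 51·83/322 = 13.1460
Stratum 2 (Smokers): n₁ = 406, n₀ = 323, n = 729; a·n₀/n = 246·323/729 = 108.9959; c·n₁/n = 56·406/729 = 31.1879
RR_MH = (33.4006 + 108.9959) / (13.1460 + 31.1879) = 142.3965 / 44.3339 = 3.21191

3.21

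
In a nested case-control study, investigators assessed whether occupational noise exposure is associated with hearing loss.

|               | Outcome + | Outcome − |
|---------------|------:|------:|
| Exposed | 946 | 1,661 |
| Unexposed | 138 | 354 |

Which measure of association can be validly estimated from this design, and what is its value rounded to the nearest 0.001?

1.461

Cells: a = 946, b = 1661, c = 138, d = 354.
This is a nested case-control study: participants were sampled on outcome status, so risks in the source population cannot be estimated directly — relative risk is not valid here. The odds ratio is the appropriate measure.
OR = (a·d)/(b·c) = (946 × 354) / (1661 × 138) = 334884 / 229218 = 1.46098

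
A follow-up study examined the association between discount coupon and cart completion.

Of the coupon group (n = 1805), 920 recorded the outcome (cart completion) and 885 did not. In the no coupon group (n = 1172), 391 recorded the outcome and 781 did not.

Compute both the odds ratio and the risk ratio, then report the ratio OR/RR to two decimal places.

From the description: a = 920, b = 885, c = 391, d = 781.
OR = (920·781)/(885·391) = 718520/346035 = 2.07644
Risk in exposed = 920/1805 = 0.50970; risk in unexposed = 391/1172 = 0.33362; RR = 1.52778
OR/RR = 2.07644 / 1.52778 = 1.35912
The outcome is not rare, so the OR lies further from 1 than the RR.

1.36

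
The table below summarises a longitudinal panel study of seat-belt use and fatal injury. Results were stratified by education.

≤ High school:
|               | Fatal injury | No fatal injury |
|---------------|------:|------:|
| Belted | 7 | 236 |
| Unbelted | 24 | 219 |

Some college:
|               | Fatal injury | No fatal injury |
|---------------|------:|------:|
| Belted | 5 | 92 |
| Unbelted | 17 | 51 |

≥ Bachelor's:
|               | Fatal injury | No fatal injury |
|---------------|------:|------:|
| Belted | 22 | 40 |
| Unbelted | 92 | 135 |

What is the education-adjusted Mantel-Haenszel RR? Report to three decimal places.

0.547

RR_MH = Σ(aᵢ·n₀ᵢ/nᵢ) / Σ(cᵢ·n₁ᵢ/nᵢ), with n₁ᵢ = aᵢ+bᵢ (exposed), n₀ᵢ = cᵢ+dᵢ (unexposed), nᵢ = n₁ᵢ+n₀ᵢ.
Stratum 1 (≤ High school): n₁ = 243, n₀ = 243, n = 486; a·n₀/n = 7·243/486 = 3.5000; c·n₁/n = 24·243/486 = 12.0000
Stratum 2 (Some college): n₁ = 97, n₀ = 68, n = 165; a·n₀/n = 5·68/165 = 2.0606; c·n₁/n = 17·97/165 = 9.9939
Stratum 3 (≥ Bachelor's): n₁ = 62, n₀ = 227, n = 289; a·n₀/n = 22·227/289 = 17.2803; c·n₁/n = 92·62/289 = 19.7370
RR_MH = (3.5000 + 2.0606 + 17.2803) / (12.0000 + 9.9939 + 19.7370) = 22.8409 / 41.7310 = 0.54734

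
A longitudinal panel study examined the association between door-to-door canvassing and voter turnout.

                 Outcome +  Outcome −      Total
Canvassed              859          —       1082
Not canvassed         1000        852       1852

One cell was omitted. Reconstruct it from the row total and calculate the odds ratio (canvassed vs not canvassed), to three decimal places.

The missing cell is in the exposed row: 1082 − 859 = 223.
So a = 859, b = 223, c = 1000, d = 852.
OR = (a·d)/(b·c) = (859 × 852) / (223 × 1000) = 731868 / 223000 = 3.28192

3.282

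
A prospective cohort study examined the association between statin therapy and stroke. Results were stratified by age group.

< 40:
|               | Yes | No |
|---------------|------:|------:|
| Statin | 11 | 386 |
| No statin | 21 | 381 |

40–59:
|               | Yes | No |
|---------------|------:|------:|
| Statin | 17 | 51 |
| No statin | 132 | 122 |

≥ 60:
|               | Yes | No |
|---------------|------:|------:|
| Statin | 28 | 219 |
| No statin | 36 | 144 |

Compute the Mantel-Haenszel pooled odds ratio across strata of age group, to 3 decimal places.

0.427

OR_MH = Σ(aᵢdᵢ/nᵢ) / Σ(bᵢcᵢ/nᵢ), where nᵢ is the stratum total.
Stratum 1 (< 40): n = 799; a·d/n = 11·381/799 = 5.2453; b·c/n = 386·21/799 = 10.1452
Stratum 2 (40–59): n = 322; a·d/n = 17·122/322 = 6.4410; b·c/n = 51·132/322 = 20.9068
Stratum 3 (≥ 60): n = 427; a·d/n = 28·144/427 = 9.4426; b·c/n = 219·36/427 = 18.4637
OR_MH = (5.2453 + 6.4410 + 9.4426) / (10.1452 + 20.9068 + 18.4637) = 21.1289 / 49.5157 = 0.42671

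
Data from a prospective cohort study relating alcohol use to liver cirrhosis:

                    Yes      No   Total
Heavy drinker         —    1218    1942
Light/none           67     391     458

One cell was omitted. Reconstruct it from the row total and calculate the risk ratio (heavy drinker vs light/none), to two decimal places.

The missing cell is in the exposed row: 1942 − 1218 = 724.
So a = 724, b = 1218, c = 67, d = 391.
RR = [a/(a+b)] / [c/(c+d)] = (724/1942) / (67/458) = 0.37281/0.14629 = 2.54847

2.55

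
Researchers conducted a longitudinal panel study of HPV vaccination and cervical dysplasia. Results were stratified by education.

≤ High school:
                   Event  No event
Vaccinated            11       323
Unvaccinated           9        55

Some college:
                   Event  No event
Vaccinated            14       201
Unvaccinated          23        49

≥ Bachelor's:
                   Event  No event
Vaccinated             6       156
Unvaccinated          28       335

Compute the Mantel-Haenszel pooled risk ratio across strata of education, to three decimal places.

0.282

RR_MH = Σ(aᵢ·n₀ᵢ/nᵢ) / Σ(cᵢ·n₁ᵢ/nᵢ), with n₁ᵢ = aᵢ+bᵢ (exposed), n₀ᵢ = cᵢ+dᵢ (unexposed), nᵢ = n₁ᵢ+n₀ᵢ.
Stratum 1 (≤ High school): n₁ = 334, n₀ = 64, n = 398; a·n₀/n = 11·64/398 = 1.7688; c·n₁/n = 9·334/398 = 7.5528
Stratum 2 (Some college): n₁ = 215, n₀ = 72, n = 287; a·n₀/n = 14·72/287 = 3.5122; c·n₁/n = 23·215/287 = 17.2300
Stratum 3 (≥ Bachelor's): n₁ = 162, n₀ = 363, n = 525; a·n₀/n = 6·363/525 = 4.1486; c·n₁/n = 28·162/525 = 8.6400
RR_MH = (1.7688 + 3.5122 + 4.1486) / (7.5528 + 17.2300 + 8.6400) = 9.4296 / 33.4227 = 0.28213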